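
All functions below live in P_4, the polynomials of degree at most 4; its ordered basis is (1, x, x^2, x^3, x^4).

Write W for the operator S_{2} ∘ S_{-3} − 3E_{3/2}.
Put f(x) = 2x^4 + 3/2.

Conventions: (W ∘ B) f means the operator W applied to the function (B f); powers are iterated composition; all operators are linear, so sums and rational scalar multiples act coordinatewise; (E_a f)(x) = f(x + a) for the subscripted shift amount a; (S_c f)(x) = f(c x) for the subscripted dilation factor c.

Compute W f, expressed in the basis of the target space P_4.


the result is g(x) = 2586x^4 - 36x^3 - 81x^2 - 81x - 267/8

S_{-3} f = 162x^4 + 3/2
S_{2} S_{-3} f = 2592x^4 + 3/2
E_{3/2} f = 2x^4 + 12x^3 + 27x^2 + 27x + 93/8
(-3E_{3/2}) f = -6x^4 - 36x^3 - 81x^2 - 81x - 279/8
(S_{2} ∘ S_{-3} − 3E_{3/2}) f = 2586x^4 - 36x^3 - 81x^2 - 81x - 267/8


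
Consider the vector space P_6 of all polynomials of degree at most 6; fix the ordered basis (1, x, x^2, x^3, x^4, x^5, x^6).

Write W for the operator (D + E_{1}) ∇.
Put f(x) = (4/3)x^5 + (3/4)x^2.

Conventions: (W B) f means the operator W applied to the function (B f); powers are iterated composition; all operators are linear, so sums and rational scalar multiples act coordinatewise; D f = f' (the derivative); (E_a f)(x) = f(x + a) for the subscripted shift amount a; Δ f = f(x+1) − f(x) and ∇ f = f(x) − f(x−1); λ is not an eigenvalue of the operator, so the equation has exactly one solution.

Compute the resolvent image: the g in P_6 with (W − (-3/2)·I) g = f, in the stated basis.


the image equals g(x) = (8/9)x^5 - (80/27)x^4 - (800/81)x^3 + (10961/162)x^2 - (14962/243)x - 69397/729

write g with unknown coordinates in the stated basis and equate coefficients in (W − (-3/2)·I) g = f
solving from the highest basis element down gives g = (8/9)x^5 - (80/27)x^4 - (800/81)x^3 + (10961/162)x^2 - (14962/243)x - 69397/729
check: W g = (40/9)x^4 + (400/27)x^3 - (2720/27)x^2 + (7481/81)x + 69397/486
so W g − (-3/2)·g = (4/3)x^5 + (3/4)x^2 = f ✓


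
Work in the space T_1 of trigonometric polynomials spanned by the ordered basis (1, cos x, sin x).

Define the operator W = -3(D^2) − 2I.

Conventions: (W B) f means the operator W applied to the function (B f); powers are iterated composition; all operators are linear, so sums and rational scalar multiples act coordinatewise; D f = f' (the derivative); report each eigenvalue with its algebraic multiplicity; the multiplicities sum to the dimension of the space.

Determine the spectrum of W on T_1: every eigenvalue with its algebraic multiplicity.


image of 1: -2
image of cos x: cos x
image of sin x: sin x
the matrix is diagonal; its diagonal is (-2, 1, 1)
for a triangular matrix the eigenvalues are the diagonal entries, with algebraic multiplicity their repetition count

λ = -2 (multiplicity 1), λ = 1 (multiplicity 2)


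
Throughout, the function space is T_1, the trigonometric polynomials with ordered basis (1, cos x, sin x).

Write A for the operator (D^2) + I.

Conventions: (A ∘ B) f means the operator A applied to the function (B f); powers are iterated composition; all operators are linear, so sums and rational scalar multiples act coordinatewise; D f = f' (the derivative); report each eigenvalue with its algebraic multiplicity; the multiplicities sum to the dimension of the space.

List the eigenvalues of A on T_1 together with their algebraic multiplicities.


λ = 0 (multiplicity 2), λ = 1 (multiplicity 1)

image of 1: 1
image of cos x: 0
image of sin x: 0
the matrix is diagonal; its diagonal is (1, 0, 0)
for a triangular matrix the eigenvalues are the diagonal entries, with algebraic multiplicity their repetition count


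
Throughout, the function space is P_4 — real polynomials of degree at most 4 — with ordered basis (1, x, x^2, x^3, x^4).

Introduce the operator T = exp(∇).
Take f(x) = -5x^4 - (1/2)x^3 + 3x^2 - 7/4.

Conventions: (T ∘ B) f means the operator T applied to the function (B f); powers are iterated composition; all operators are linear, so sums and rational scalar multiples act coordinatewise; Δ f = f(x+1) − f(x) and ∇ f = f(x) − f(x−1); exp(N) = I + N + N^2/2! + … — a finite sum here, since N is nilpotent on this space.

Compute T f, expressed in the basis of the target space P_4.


g(x) = -5x^4 - (41/2)x^3 + (3/2)x^2 + 26x - 25/4

order-1 term: -20x^3 + (57/2)x^2 - (25/2)x + 3/2
order-2 term: -30x^2 + (117/2)x - 61/2
order-3 term: -20x + 59/2
order-4 term: -5
the series for exp(∇) f terminates at order 4
exp(∇) f = -5x^4 - (41/2)x^3 + (3/2)x^2 + 26x - 25/4


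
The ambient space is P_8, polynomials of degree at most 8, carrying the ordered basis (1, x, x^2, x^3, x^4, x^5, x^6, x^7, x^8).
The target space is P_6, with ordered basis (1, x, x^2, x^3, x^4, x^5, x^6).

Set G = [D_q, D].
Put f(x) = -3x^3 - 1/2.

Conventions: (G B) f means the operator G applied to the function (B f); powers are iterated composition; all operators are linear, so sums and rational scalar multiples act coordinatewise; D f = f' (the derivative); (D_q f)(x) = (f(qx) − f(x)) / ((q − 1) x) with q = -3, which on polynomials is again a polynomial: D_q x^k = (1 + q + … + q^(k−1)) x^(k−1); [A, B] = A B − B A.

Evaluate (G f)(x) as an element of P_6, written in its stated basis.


g(x) = 60x

D f = -9x^2
D_q D f = 18x
D_q f = -21x^2
D D_q f = -42x
[D_q, D] f = 60x


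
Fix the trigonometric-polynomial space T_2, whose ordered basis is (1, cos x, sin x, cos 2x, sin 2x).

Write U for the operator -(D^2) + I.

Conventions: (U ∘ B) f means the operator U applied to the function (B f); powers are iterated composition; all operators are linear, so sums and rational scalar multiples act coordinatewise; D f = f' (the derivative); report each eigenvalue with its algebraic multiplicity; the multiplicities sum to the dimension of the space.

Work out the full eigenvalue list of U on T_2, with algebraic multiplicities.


λ = 1 (multiplicity 1), λ = 2 (multiplicity 2), λ = 5 (multiplicity 2)

image of 1: 1
image of cos x: 2cos x
image of sin x: 2sin x
image of cos 2x: 5cos 2x
image of sin 2x: 5sin 2x
the matrix is diagonal; its diagonal is (1, 2, 2, 5, 5)
for a triangular matrix the eigenvalues are the diagonal entries, with algebraic multiplicity their repetition count


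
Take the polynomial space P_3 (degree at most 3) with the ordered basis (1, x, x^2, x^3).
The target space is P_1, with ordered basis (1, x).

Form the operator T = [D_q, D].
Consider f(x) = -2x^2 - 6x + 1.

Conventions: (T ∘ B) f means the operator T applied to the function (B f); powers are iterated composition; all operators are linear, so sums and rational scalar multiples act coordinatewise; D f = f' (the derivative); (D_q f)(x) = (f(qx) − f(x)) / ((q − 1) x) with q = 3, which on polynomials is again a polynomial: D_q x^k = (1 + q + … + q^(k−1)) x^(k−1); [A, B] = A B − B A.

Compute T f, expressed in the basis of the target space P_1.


the result is g(x) = 4

D f = -4x - 6
D_q D f = -4
D_q f = -8x - 6
D D_q f = -8
[D_q, D] f = 4


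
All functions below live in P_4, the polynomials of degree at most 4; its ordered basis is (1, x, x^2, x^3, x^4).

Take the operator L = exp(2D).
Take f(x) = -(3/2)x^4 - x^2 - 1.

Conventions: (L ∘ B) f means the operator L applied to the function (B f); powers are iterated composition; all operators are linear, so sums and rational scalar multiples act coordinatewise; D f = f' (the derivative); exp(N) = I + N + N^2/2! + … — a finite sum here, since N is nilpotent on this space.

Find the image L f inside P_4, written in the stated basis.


the result is g(x) = -(3/2)x^4 - 12x^3 - 37x^2 - 52x - 29

order-1 term: -12x^3 - 4x
order-2 term: -36x^2 - 4
order-3 term: -48x
order-4 term: -24
the series for exp(2D) f terminates at order 4
exp(2D) f = -(3/2)x^4 - 12x^3 - 37x^2 - 52x - 29


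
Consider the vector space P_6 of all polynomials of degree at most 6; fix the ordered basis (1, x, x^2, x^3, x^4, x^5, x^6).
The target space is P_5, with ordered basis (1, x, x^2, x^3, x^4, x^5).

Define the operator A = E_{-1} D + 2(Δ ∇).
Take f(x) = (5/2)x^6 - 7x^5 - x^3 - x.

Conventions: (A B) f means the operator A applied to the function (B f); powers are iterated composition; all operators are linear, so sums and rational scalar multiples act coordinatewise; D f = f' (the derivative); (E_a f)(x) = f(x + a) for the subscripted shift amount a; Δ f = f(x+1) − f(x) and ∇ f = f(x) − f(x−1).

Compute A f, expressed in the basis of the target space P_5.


the image equals g(x) = 15x^5 + 40x^4 + 10x^3 - 213x^2 + 69x - 44

D f = 15x^5 - 35x^4 - 3x^2 - 1
E_{-1} D f = 15x^5 - 110x^4 + 290x^3 - 363x^2 + 221x - 54
∇ f = 15x^5 - (145/2)x^4 + 120x^3 - (221/2)x^2 + 53x - 23/2
Δ ∇ f = 75x^4 - 140x^3 + 75x^2 - 76x + 5
(2(Δ ∇)) f = 150x^4 - 280x^3 + 150x^2 - 152x + 10
(E_{-1} D + 2(Δ ∇)) f = 15x^5 + 40x^4 + 10x^3 - 213x^2 + 69x - 44


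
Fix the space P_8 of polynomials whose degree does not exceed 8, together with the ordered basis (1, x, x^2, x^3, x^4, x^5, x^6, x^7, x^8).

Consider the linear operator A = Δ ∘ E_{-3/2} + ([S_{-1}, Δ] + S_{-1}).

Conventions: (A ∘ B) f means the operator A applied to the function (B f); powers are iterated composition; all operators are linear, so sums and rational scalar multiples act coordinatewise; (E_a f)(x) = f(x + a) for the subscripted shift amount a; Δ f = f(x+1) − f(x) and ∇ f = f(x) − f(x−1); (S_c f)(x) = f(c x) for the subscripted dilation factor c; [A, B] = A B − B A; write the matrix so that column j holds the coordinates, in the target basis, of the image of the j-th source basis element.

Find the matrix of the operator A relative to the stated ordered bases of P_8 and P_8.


image of 1: 1
image of x: -x + 3
image of x^2: x^2 - 2x - 2
image of x^3: -x^3 + 9x^2 - 6x + 21/4
image of x^4: x^4 - 4x^3 - 12x^2 + 5x - 5
image of x^5: -x^5 + 15x^4 - 20x^3 + (105/2)x^2 - 25x + 153/16
image of x^6: x^6 - 6x^5 - 30x^4 + 25x^3 - 75x^2 + (267/8)x - 91/8
image of x^7: -x^7 + 21x^6 - 42x^5 + (735/4)x^4 - 175x^3 + (3213/16)x^2 - (637/8)x + 1221/64
image of x^8: x^8 - 8x^7 - 56x^6 + 70x^5 - 350x^4 + (623/2)x^3 - (637/2)x^2 + (965/8)x - 205/8
each image's coordinates form column j of the matrix

the matrix is [[1, 3, -2, 21/4, -5, 153/16, -91/8, 1221/64, -205/8]; [0, -1, -2, -6, 5, -25, 267/8, -637/8, 965/8]; [0, 0, 1, 9, -12, 105/2, -75, 3213/16, -637/2]; [0, 0, 0, -1, -4, -20, 25, -175, 623/2]; [0, 0, 0, 0, 1, 15, -30, 735/4, -350]; [0, 0, 0, 0, 0, -1, -6, -42, 70]; [0, 0, 0, 0, 0, 0, 1, 21, -56]; [0, 0, 0, 0, 0, 0, 0, -1, -8]; [0, 0, 0, 0, 0, 0, 0, 0, 1]] (rows listed top to bottom)


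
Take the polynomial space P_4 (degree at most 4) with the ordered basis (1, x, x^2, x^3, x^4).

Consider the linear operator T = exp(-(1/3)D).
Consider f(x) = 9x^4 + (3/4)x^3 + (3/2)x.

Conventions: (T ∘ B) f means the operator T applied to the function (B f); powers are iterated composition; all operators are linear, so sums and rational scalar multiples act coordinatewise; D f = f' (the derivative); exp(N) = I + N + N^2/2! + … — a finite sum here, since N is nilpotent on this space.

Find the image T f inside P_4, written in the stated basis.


order-1 term: -12x^3 - (3/4)x^2 - 1/2
order-2 term: 6x^2 + (1/4)x
order-3 term: -(4/3)x - 1/36
order-4 term: 1/9
the series for exp(-(1/3)D) f terminates at order 4
exp(-(1/3)D) f = 9x^4 - (45/4)x^3 + (21/4)x^2 + (5/12)x - 5/12

the result is g(x) = 9x^4 - (45/4)x^3 + (21/4)x^2 + (5/12)x - 5/12


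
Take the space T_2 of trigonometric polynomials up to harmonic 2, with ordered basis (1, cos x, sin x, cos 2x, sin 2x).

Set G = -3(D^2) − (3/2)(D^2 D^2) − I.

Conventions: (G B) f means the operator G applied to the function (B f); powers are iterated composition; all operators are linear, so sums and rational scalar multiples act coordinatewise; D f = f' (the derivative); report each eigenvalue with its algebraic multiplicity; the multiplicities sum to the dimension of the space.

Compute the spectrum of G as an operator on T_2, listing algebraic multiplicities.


image of 1: -1
image of cos x: (1/2)cos x
image of sin x: (1/2)sin x
image of cos 2x: -13cos 2x
image of sin 2x: -13sin 2x
the matrix is diagonal; its diagonal is (-1, 1/2, 1/2, -13, -13)
for a triangular matrix the eigenvalues are the diagonal entries, with algebraic multiplicity their repetition count

λ = -13 (multiplicity 2), λ = -1 (multiplicity 1), λ = 1/2 (multiplicity 2)


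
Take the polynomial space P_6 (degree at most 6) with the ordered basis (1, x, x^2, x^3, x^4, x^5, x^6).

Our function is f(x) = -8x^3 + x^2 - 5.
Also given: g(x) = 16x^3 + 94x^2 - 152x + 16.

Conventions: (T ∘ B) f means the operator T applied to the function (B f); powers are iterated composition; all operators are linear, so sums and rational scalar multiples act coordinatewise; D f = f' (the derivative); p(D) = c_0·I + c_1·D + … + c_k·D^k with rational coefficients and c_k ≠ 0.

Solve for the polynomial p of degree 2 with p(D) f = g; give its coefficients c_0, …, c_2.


p(D) = -2·I − 4·D + 3·D^2, i.e. c_0 = -2, c_1 = -4, c_2 = 3

D^0 f = -8x^3 + x^2 - 5
D^1 f = -24x^2 + 2x
D^2 f = -48x + 2
matching coefficients of g against c_0 f + c_1 Df + … from the top degree down determines the c_i
solution: c_0 = -2, c_1 = -4, c_2 = 3


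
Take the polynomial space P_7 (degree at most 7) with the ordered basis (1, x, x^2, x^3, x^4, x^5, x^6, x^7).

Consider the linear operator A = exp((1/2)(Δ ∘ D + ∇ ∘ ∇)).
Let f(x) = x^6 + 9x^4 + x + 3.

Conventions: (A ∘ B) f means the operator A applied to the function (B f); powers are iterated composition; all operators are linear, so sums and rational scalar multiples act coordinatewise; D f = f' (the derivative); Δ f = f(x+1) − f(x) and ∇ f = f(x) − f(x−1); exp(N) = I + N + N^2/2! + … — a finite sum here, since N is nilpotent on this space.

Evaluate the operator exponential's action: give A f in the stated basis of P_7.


order-1 term: 30x^4 - 30x^3 + 243x^2 - 129x + 115
order-2 term: 180x^2 - 180x + 801/2
order-3 term: 120
the series for exp((1/2)(Δ ∘ D + ∇ ∘ ∇)) f terminates at order 3
exp((1/2)(Δ ∘ D + ∇ ∘ ∇)) f = x^6 + 39x^4 - 30x^3 + 423x^2 - 308x + 1277/2

g(x) = x^6 + 39x^4 - 30x^3 + 423x^2 - 308x + 1277/2


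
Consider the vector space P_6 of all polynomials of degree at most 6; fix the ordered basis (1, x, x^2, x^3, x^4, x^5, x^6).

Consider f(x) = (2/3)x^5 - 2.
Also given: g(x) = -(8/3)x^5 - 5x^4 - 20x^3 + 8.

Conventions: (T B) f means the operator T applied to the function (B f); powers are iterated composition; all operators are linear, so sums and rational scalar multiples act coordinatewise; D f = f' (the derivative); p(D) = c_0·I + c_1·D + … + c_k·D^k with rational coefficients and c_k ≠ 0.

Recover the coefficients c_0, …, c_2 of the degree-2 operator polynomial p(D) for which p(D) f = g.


p(D) = -4·I − (3/2)·D − (3/2)·D^2, i.e. c_0 = -4, c_1 = -3/2, c_2 = -3/2

D^0 f = (2/3)x^5 - 2
D^1 f = (10/3)x^4
D^2 f = (40/3)x^3
matching coefficients of g against c_0 f + c_1 Df + … from the top degree down determines the c_i
solution: c_0 = -4, c_1 = -3/2, c_2 = -3/2


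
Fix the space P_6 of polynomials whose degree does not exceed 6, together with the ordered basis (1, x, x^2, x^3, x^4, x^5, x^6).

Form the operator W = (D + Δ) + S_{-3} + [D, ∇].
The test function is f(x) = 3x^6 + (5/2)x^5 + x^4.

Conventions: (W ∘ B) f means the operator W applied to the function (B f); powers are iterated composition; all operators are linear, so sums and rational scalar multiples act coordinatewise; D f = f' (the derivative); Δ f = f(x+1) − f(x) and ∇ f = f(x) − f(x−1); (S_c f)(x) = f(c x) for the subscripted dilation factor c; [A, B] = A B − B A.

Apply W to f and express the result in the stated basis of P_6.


the result is g(x) = 2187x^6 - (1143/2)x^5 + 151x^4 + 93x^3 + 76x^2 + (69/2)x + 13/2

D f = 18x^5 + (25/2)x^4 + 4x^3
Δ f = 18x^5 + (115/2)x^4 + 89x^3 + 76x^2 + (69/2)x + 13/2
(D + Δ) f = 36x^5 + 70x^4 + 93x^3 + 76x^2 + (69/2)x + 13/2
S_{-3} f = 2187x^6 - (1215/2)x^5 + 81x^4
∇ f = 18x^5 - (65/2)x^4 + 39x^3 - 26x^2 + (19/2)x - 3/2
D ∇ f = 90x^4 - 130x^3 + 117x^2 - 52x + 19/2
D f = 18x^5 + (25/2)x^4 + 4x^3
∇ D f = 90x^4 - 130x^3 + 117x^2 - 52x + 19/2
[D, ∇] f = 0
((D + Δ) + S_{-3} + [D, ∇]) f = 2187x^6 - (1143/2)x^5 + 151x^4 + 93x^3 + 76x^2 + (69/2)x + 13/2


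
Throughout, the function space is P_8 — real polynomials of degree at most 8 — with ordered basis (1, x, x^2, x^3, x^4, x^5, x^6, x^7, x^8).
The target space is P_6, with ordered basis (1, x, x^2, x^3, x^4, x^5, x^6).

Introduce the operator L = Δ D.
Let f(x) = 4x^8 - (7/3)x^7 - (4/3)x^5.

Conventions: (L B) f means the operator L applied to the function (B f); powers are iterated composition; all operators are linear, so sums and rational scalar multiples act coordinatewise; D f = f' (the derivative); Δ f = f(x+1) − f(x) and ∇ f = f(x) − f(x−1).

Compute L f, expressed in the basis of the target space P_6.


D f = 32x^7 - (49/3)x^6 - (20/3)x^4
Δ D f = 224x^6 + 574x^5 + 875x^4 + (2300/3)x^3 + 387x^2 + (298/3)x + 9

g(x) = 224x^6 + 574x^5 + 875x^4 + (2300/3)x^3 + 387x^2 + (298/3)x + 9


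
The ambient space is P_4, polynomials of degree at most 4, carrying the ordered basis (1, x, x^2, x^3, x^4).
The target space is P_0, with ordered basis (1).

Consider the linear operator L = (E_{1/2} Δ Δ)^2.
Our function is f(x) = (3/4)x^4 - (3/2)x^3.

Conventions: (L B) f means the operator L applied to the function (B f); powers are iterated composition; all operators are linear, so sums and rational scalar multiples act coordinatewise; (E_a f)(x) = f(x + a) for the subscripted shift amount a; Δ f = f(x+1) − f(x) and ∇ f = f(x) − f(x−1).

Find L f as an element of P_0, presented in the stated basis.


g(x) = 18

Δ f = 3x^3 - (3/2)x - 3/4
Δ Δ f = 9x^2 + 9x + 3/2
E_{1/2} Δ Δ f = 9x^2 + 18x + 33/4
Δ (E_{1/2} Δ Δ) f = 18x + 27
Δ Δ (E_{1/2} Δ Δ) f = 18
E_{1/2} Δ Δ (E_{1/2} Δ Δ) f = 18


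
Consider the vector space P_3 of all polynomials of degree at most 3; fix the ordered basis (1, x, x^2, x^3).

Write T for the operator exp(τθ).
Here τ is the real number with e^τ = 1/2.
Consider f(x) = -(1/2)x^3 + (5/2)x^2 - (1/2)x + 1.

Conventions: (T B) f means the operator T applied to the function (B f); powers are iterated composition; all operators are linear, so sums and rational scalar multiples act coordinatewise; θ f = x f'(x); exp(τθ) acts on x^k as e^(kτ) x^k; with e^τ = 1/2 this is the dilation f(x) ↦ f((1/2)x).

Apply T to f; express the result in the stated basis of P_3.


exp(τθ) x^k = e^(kτ) x^k; with e^τ = 1/2 this sends x^k to (1/2)^k x^k
x ↦ 1/2 x
x^2 ↦ 1/4 x^2
x^3 ↦ 1/8 x^3
applying this coordinatewise to f: exp(τθ) f = -(1/16)x^3 + (5/8)x^2 - (1/4)x + 1

the image equals g(x) = -(1/16)x^3 + (5/8)x^2 - (1/4)x + 1


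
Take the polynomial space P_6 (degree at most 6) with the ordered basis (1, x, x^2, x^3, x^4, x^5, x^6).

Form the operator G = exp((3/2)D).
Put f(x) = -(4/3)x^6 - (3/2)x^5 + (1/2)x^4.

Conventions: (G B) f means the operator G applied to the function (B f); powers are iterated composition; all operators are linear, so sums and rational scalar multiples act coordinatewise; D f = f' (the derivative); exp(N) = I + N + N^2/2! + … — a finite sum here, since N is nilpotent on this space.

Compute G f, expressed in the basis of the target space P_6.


order-1 term: -12x^5 - (45/4)x^4 + 3x^3
order-2 term: -45x^4 - (135/4)x^3 + (27/4)x^2
order-3 term: -90x^3 - (405/8)x^2 + (27/4)x
order-4 term: -(405/4)x^2 - (1215/32)x + 81/32
order-5 term: -(243/4)x - 729/64
order-6 term: -243/16
the series for exp((3/2)D) f terminates at order 6
exp((3/2)D) f = -(4/3)x^6 - (27/2)x^5 - (223/4)x^4 - (483/4)x^3 - (1161/8)x^2 - (2943/32)x - 1539/64

the result is g(x) = -(4/3)x^6 - (27/2)x^5 - (223/4)x^4 - (483/4)x^3 - (1161/8)x^2 - (2943/32)x - 1539/64


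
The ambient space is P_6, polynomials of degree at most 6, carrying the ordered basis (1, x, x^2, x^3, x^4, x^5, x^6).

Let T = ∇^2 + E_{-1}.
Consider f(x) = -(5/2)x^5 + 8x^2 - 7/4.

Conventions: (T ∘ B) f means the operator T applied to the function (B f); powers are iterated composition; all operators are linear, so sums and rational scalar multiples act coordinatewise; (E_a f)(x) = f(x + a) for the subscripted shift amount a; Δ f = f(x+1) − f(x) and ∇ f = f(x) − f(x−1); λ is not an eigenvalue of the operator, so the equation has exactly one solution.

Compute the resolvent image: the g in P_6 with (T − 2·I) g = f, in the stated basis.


the image equals g(x) = (5/2)x^5 - (25/2)x^4 + 125x^3 - 783x^2 + (6457/2)x - 26863/4

write g with unknown coordinates in the stated basis and equate coefficients in (T − 2·I) g = f
solving from the highest basis element down gives g = (5/2)x^5 - (25/2)x^4 + 125x^3 - 783x^2 + (6457/2)x - 26863/4
check: T g = (5/2)x^5 - 25x^4 + 250x^3 - 1558x^2 + 6457x - 53733/4
so T g − 2·g = -(5/2)x^5 + 8x^2 - 7/4 = f ✓


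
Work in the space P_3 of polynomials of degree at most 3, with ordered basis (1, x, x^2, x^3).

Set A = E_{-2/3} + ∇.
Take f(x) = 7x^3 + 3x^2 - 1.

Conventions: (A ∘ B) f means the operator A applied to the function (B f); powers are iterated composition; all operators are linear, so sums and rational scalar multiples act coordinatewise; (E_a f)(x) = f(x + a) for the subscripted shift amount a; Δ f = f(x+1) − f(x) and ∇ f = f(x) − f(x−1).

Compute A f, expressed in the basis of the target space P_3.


g(x) = 7x^3 + 10x^2 - (29/3)x + 61/27

E_{-2/3} f = 7x^3 - 11x^2 + (16/3)x - 47/27
∇ f = 21x^2 - 15x + 4
(E_{-2/3} + ∇) f = 7x^3 + 10x^2 - (29/3)x + 61/27


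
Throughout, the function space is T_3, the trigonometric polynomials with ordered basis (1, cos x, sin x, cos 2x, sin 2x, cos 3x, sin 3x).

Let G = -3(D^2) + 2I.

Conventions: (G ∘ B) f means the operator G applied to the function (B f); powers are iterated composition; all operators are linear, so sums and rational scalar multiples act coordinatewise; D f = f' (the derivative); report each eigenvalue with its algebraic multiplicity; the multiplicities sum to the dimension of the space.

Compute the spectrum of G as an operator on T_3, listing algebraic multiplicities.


image of 1: 2
image of cos x: 5cos x
image of sin x: 5sin x
image of cos 2x: 14cos 2x
image of sin 2x: 14sin 2x
image of cos 3x: 29cos 3x
image of sin 3x: 29sin 3x
the matrix is diagonal; its diagonal is (2, 5, 5, 14, 14, 29, 29)
for a triangular matrix the eigenvalues are the diagonal entries, with algebraic multiplicity their repetition count

λ = 2 (multiplicity 1), λ = 5 (multiplicity 2), λ = 14 (multiplicity 2), λ = 29 (multiplicity 2)


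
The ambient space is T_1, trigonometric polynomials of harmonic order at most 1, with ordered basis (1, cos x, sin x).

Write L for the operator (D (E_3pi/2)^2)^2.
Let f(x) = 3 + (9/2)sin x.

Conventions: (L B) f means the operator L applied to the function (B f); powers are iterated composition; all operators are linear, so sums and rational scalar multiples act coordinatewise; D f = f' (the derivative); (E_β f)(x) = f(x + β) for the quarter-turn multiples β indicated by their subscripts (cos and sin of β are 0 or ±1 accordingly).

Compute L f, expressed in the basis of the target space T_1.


E_3pi/2 f = 3 - (9/2)cos x
E_3pi/2 E_3pi/2 f = 3 - (9/2)sin x
D (E_3pi/2)^2 f = -(9/2)cos x
E_3pi/2 (D (E_3pi/2)^2) f = -(9/2)sin x
E_3pi/2 E_3pi/2 (D (E_3pi/2)^2) f = (9/2)cos x
D (E_3pi/2)^2 (D (E_3pi/2)^2) f = -(9/2)sin x

the result is g(x) = -(9/2)sin x


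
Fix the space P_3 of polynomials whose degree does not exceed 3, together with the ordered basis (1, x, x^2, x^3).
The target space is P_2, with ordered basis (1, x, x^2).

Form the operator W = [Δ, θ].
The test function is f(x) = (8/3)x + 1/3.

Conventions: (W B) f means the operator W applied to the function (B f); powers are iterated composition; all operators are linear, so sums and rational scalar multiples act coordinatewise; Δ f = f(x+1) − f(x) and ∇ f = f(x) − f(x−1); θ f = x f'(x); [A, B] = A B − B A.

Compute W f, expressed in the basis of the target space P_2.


θ f = (8/3)x
Δ θ f = 8/3
Δ f = 8/3
θ Δ f = 0
[Δ, θ] f = 8/3

the image equals g(x) = 8/3


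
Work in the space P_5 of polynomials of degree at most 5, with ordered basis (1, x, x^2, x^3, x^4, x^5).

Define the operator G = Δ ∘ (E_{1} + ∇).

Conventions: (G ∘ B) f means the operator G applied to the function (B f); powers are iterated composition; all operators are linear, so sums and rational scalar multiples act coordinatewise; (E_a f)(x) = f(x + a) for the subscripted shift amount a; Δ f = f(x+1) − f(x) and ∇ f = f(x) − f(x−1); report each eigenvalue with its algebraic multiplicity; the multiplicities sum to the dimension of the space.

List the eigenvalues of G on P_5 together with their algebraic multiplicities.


λ = 0 (multiplicity 6)

image of 1: 0
image of x: 1
image of x^2: 2x + 5
image of x^3: 3x^2 + 15x + 7
image of x^4: 4x^3 + 30x^2 + 28x + 17
image of x^5: 5x^4 + 50x^3 + 70x^2 + 85x + 31
the matrix is upper triangular; its diagonal is (0, 0, 0, 0, 0, 0)
for a triangular matrix the eigenvalues are the diagonal entries, with algebraic multiplicity their repetition count


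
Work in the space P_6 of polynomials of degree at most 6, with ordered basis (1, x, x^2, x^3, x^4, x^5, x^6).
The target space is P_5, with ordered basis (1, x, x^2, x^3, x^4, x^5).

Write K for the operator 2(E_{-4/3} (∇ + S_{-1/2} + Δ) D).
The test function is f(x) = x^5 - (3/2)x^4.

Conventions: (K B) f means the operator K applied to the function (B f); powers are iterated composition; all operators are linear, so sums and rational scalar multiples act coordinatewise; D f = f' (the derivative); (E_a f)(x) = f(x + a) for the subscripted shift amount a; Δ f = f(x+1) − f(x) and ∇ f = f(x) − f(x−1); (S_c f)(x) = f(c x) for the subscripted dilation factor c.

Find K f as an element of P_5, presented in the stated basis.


the result is g(x) = (5/8)x^4 + (469/6)x^3 - (1174/3)x^2 + (18920/27)x - 36440/81

D f = 5x^4 - 6x^3
∇ D f = 20x^3 - 48x^2 + 38x - 11
S_{-1/2} D f = (5/16)x^4 + (3/4)x^3
Δ D f = 20x^3 + 12x^2 + 2x - 1
(∇ + S_{-1/2} + Δ) D f = (5/16)x^4 + (163/4)x^3 - 36x^2 + 40x - 12
E_{-4/3} (∇ + S_{-1/2} + Δ) D f = (5/16)x^4 + (469/12)x^3 - (587/3)x^2 + (9460/27)x - 18220/81
(2(E_{-4/3} (∇ + S_{-1/2} + Δ) D)) f = (5/8)x^4 + (469/6)x^3 - (1174/3)x^2 + (18920/27)x - 36440/81


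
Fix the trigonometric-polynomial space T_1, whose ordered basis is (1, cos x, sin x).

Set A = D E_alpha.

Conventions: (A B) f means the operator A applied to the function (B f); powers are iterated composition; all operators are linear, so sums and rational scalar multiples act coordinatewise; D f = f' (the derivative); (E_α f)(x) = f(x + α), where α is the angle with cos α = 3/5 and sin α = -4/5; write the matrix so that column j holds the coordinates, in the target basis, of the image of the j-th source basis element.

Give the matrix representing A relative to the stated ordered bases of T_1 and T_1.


image of 1: 0
image of cos x: (4/5)cos x - (3/5)sin x
image of sin x: (3/5)cos x + (4/5)sin x
each image's coordinates form column j of the matrix

the matrix is [[0, 0, 0]; [0, 4/5, 3/5]; [0, -3/5, 4/5]] (rows listed top to bottom)


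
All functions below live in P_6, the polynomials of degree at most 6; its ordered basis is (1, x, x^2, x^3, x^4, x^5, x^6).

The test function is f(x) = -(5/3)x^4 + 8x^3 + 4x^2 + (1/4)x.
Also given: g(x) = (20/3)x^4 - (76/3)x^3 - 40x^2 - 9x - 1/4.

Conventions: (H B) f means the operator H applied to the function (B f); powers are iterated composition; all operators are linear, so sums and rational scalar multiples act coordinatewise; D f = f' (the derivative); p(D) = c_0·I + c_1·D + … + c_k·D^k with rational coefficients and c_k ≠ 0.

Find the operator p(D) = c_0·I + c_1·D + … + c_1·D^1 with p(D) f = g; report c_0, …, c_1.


c_0 = -4, c_1 = -1

D^0 f = -(5/3)x^4 + 8x^3 + 4x^2 + (1/4)x
D^1 f = -(20/3)x^3 + 24x^2 + 8x + 1/4
matching coefficients of g against c_0 f + c_1 Df + … from the top degree down determines the c_i
solution: c_0 = -4, c_1 = -1


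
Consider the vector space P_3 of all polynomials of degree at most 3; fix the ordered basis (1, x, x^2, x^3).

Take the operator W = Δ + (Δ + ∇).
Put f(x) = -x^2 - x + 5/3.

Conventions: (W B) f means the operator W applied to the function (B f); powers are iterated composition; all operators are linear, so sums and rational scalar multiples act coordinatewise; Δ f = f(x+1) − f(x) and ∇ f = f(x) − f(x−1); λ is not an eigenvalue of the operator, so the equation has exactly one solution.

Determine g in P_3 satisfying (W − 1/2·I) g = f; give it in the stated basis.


the result is g(x) = 2x^2 + 26x + 470/3

write g with unknown coordinates in the stated basis and equate coefficients in (W − 1/2·I) g = f
solving from the highest basis element down gives g = 2x^2 + 26x + 470/3
check: W g = 12x + 80
so W g − 1/2·g = -x^2 - x + 5/3 = f ✓


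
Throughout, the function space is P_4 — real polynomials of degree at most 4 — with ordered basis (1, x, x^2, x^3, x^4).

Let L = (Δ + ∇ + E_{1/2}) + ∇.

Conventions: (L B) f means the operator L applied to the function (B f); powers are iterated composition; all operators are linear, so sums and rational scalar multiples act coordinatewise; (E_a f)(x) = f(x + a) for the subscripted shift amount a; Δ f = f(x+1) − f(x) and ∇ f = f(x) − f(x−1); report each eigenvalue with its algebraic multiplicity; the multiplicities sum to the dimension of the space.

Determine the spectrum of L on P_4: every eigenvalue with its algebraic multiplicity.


λ = 1 (multiplicity 5)

image of 1: 1
image of x: x + 7/2
image of x^2: x^2 + 7x - 3/4
image of x^3: x^3 + (21/2)x^2 - (9/4)x + 25/8
image of x^4: x^4 + 14x^3 - (9/2)x^2 + (25/2)x - 15/16
the matrix is upper triangular; its diagonal is (1, 1, 1, 1, 1)
for a triangular matrix the eigenvalues are the diagonal entries, with algebraic multiplicity their repetition count


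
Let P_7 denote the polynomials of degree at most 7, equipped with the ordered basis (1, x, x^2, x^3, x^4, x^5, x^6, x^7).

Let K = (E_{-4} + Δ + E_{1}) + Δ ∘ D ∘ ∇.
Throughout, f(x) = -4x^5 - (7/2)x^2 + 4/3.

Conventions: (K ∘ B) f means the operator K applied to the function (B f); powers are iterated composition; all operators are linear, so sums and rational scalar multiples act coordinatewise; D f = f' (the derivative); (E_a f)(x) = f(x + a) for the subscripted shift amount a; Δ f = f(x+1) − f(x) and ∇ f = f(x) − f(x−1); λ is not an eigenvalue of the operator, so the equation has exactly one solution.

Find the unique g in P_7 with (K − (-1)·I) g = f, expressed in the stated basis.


write g with unknown coordinates in the stated basis and equate coefficients in (K − (-1)·I) g = f
solving from the highest basis element down gives g = -(4/3)x^5 - (40/9)x^4 + (1840/27)x^3 + (2497/54)x^2 - (74806/81)x + 75781/243
check: K g = -(8/3)x^5 + (40/9)x^4 - (1840/27)x^3 - (1343/27)x^2 + (74806/81)x - 75457/243
so K g − (-1)·g = -4x^5 - (7/2)x^2 + 4/3 = f ✓

g(x) = -(4/3)x^5 - (40/9)x^4 + (1840/27)x^3 + (2497/54)x^2 - (74806/81)x + 75781/243


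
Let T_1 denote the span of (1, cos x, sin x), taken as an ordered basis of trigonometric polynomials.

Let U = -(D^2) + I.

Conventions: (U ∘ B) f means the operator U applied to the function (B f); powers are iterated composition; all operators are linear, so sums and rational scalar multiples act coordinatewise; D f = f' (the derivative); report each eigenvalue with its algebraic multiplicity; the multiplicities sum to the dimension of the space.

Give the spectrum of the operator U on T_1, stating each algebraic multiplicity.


λ = 1 (multiplicity 1), λ = 2 (multiplicity 2)

image of 1: 1
image of cos x: 2cos x
image of sin x: 2sin x
the matrix is diagonal; its diagonal is (1, 2, 2)
for a triangular matrix the eigenvalues are the diagonal entries, with algebraic multiplicity their repetition count


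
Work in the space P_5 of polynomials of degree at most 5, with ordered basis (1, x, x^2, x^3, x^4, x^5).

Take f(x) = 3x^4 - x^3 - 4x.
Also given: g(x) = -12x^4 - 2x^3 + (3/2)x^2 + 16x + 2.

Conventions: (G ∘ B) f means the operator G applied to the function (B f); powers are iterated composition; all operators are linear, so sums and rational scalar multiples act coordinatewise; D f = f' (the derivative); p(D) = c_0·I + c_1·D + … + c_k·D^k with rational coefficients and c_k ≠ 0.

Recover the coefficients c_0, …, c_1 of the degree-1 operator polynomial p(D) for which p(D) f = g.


p(D) = -4·I − (1/2)·D, i.e. c_0 = -4, c_1 = -1/2

D^0 f = 3x^4 - x^3 - 4x
D^1 f = 12x^3 - 3x^2 - 4
matching coefficients of g against c_0 f + c_1 Df + … from the top degree down determines the c_i
solution: c_0 = -4, c_1 = -1/2


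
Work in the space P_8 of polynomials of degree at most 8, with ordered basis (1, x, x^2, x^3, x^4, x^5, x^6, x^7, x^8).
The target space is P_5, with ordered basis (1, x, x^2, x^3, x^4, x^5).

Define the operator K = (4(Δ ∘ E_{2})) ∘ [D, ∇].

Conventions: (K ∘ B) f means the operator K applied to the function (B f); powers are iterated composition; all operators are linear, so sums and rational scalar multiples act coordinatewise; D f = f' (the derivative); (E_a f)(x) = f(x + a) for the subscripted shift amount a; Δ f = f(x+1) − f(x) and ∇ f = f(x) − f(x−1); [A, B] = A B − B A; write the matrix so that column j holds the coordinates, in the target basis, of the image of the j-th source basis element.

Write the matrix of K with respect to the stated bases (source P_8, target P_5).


image of 1: 0
image of x: 0
image of x^2: 0
image of x^3: 0
image of x^4: 0
image of x^5: 0
image of x^6: 0
image of x^7: 0
image of x^8: 0
each image's coordinates form column j of the matrix

the matrix is [[0, 0, 0, 0, 0, 0, 0, 0, 0]; [0, 0, 0, 0, 0, 0, 0, 0, 0]; [0, 0, 0, 0, 0, 0, 0, 0, 0]; [0, 0, 0, 0, 0, 0, 0, 0, 0]; [0, 0, 0, 0, 0, 0, 0, 0, 0]; [0, 0, 0, 0, 0, 0, 0, 0, 0]] (rows listed top to bottom)


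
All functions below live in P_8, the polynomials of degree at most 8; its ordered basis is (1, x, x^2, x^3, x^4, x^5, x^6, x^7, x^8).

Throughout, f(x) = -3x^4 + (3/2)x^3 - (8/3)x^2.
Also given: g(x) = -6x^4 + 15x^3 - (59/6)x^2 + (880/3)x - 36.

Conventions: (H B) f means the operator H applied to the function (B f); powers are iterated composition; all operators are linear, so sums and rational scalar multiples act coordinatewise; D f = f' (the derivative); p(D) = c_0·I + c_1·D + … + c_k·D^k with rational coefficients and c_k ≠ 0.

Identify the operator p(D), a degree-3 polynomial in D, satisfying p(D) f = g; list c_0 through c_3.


D^0 f = -3x^4 + (3/2)x^3 - (8/3)x^2
D^1 f = -12x^3 + (9/2)x^2 - (16/3)x
D^2 f = -36x^2 + 9x - 16/3
D^3 f = -72x + 9
matching coefficients of g against c_0 f + c_1 Df + … from the top degree down determines the c_i
solution: c_0 = 2, c_1 = -1, c_2 = 0, c_3 = -4

p(D) = 2·I − D − 4·D^3, i.e. c_0 = 2, c_1 = -1, c_2 = 0, c_3 = -4


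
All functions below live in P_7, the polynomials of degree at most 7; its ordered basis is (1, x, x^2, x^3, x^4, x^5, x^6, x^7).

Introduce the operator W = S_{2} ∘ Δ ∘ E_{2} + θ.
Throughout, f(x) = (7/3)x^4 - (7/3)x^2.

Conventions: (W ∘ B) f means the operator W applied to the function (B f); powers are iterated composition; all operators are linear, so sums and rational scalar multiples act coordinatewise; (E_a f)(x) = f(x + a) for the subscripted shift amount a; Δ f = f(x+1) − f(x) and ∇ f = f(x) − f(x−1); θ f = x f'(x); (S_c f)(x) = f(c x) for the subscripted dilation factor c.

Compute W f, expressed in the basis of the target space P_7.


E_{2} f = (7/3)x^4 + (56/3)x^3 + (161/3)x^2 + (196/3)x + 28
Δ E_{2} f = (28/3)x^3 + 70x^2 + (518/3)x + 140
S_{2} Δ E_{2} f = (224/3)x^3 + 280x^2 + (1036/3)x + 140
θ f = (28/3)x^4 - (14/3)x^2
(S_{2} ∘ Δ ∘ E_{2} + θ) f = (28/3)x^4 + (224/3)x^3 + (826/3)x^2 + (1036/3)x + 140

the result is g(x) = (28/3)x^4 + (224/3)x^3 + (826/3)x^2 + (1036/3)x + 140


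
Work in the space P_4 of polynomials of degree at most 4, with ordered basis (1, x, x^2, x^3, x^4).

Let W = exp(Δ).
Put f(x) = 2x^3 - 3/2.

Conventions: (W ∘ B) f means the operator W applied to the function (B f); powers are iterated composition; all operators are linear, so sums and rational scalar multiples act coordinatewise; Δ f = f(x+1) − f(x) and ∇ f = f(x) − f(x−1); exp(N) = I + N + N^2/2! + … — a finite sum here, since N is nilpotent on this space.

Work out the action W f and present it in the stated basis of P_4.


order-1 term: 6x^2 + 6x + 2
order-2 term: 6x + 6
order-3 term: 2
the series for exp(Δ) f terminates at order 3
exp(Δ) f = 2x^3 + 6x^2 + 12x + 17/2

the result is g(x) = 2x^3 + 6x^2 + 12x + 17/2


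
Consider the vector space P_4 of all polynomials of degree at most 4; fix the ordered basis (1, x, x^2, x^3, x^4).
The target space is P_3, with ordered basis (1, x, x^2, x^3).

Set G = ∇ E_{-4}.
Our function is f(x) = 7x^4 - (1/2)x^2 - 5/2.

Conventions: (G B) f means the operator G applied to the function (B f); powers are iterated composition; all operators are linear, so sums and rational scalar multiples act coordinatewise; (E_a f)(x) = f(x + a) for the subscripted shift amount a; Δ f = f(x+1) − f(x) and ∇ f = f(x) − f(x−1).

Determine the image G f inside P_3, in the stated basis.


the image equals g(x) = 28x^3 - 378x^2 + 1707x - 5157/2

E_{-4} f = 7x^4 - 112x^3 + (1343/2)x^2 - 1788x + 3563/2
∇ E_{-4} f = 28x^3 - 378x^2 + 1707x - 5157/2


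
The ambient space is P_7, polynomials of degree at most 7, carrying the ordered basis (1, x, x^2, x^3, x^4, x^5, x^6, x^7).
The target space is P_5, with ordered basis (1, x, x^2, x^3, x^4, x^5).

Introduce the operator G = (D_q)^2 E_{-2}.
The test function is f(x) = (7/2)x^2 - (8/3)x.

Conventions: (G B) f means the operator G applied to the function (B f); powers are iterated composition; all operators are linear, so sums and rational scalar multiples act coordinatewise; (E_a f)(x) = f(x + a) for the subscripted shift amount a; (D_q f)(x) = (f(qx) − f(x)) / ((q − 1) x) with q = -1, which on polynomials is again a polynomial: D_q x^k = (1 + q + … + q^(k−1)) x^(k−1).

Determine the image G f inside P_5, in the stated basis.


E_{-2} f = (7/2)x^2 - (50/3)x + 58/3
D_q E_{-2} f = -50/3
D_q D_q E_{-2} f = 0

the result is g(x) = 0


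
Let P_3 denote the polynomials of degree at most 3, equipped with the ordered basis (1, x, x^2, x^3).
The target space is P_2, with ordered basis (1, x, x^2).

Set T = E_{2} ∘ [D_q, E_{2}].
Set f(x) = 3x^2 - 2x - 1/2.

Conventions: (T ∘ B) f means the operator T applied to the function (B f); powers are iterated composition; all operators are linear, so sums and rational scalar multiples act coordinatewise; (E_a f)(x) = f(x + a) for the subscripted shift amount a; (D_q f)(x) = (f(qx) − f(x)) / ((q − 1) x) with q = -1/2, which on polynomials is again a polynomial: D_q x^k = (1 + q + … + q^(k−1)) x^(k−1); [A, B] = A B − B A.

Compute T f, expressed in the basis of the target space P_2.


E_{2} f = 3x^2 + 10x + 15/2
D_q E_{2} f = (3/2)x + 10
D_q f = (3/2)x - 2
E_{2} D_q f = (3/2)x + 1
[D_q, E_{2}] f = 9
E_{2} [D_q, E_{2}] f = 9

the image equals g(x) = 9


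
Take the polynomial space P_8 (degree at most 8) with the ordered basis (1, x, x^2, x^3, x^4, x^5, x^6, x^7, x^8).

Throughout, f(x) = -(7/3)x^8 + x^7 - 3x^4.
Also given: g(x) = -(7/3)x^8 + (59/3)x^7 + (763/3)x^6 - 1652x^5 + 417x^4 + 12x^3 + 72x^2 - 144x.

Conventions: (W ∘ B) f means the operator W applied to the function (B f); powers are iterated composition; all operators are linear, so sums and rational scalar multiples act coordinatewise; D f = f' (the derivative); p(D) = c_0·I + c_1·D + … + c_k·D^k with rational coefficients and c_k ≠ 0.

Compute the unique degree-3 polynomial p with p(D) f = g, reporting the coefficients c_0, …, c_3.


D^0 f = -(7/3)x^8 + x^7 - 3x^4
D^1 f = -(56/3)x^7 + 7x^6 - 12x^3
D^2 f = -(392/3)x^6 + 42x^5 - 36x^2
D^3 f = -784x^5 + 210x^4 - 72x
matching coefficients of g against c_0 f + c_1 Df + … from the top degree down determines the c_i
solution: c_0 = 1, c_1 = -1, c_2 = -2, c_3 = 2

c_0 = 1, c_1 = -1, c_2 = -2, c_3 = 2
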